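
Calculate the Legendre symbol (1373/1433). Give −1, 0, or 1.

Reciprocity: 1373 ≡ 1 and 1433 ≡ 1 (mod 4), so (1373/1433) = +(1433/1373).
Reduce top mod 1373: now compute (60/1373).
Pull out 2^2: since 1373 ≡ 5 (mod 8), (2/1373) = -1, so (2/1373)^2 = +1.
Reciprocity: 15 ≡ 3 and 1373 ≡ 1 (mod 4), so (15/1373) = +(1373/15).
Reduce top mod 15: now compute (8/15).
Pull out 2^3: since 15 ≡ 7 (mod 8), (2/15) = +1, so (2/15)^3 = +1.
Reached (1/15) = 1. Collecting the sign flips along the way, the symbol is +1.

1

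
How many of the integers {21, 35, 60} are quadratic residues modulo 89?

(21/89) = +1 → QR.
(35/89) = -1 → non-residue.
(60/89) = -1 → non-residue.
Total quadratic residues among the 3: 1.

1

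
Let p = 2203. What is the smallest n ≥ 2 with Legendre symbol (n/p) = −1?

(2/2203) = −1, so 2 is the smallest positive non-residue mod 2203.

2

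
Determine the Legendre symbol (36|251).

Euler's criterion: (36/251) ≡ 36^125 (mod 251).
36^2 ≡ 41 (mod 251)
36^4 ≡ 175 (mod 251)
36^8 ≡ 3 (mod 251)
36^16 ≡ 9 (mod 251)
36^32 ≡ 81 (mod 251)
36^64 ≡ 35 (mod 251)
36^125 = 36^(64+32+16+8+4+1) ≡ 1 (mod 251).
Result is 1, so (36/251) = 1.

1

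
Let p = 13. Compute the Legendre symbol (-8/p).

-1

Euler's criterion: (-8/13) ≡ 5^6 (mod 13).
5^2 ≡ 12 (mod 13)
5^4 ≡ 1 (mod 13)
5^6 = 5^(4+2) ≡ 12 (mod 13).
Result is 12 ≡ −1, so (-8/13) = −1.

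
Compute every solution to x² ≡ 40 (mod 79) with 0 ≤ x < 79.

35, 44

Since 79 ≡ 3 (mod 4), a square root of 40 is 40^((79+1)/4) = 40^20 mod 79.
Repeated squaring: 40^2≡20, 40^4≡5, 40^8≡25, 40^16≡72 (mod 79).
40^20 = 40^(16+4) ≡ 44 (mod 79).
Check: 44² = 1936 ≡ 40 (mod 79). The two roots are 35 and 44.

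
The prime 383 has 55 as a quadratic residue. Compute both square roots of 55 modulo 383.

Since 383 ≡ 3 (mod 4), a square root of 55 is 55^((383+1)/4) = 55^96 mod 383.
Repeated squaring: 55^2≡344, 55^4≡372, 55^8≡121, 55^16≡87, 55^32≡292, 55^64≡238 (mod 383).
55^96 = 55^(64+32) ≡ 173 (mod 383).
Check: 173² = 29929 ≡ 55 (mod 383). The two roots are 173 and 210.

173, 210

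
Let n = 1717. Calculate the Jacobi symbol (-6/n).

First reduce: -6 ≡ 1711 (mod 1717).
Reciprocity: 1711 ≡ 3 and 1717 ≡ 1 (mod 4), so (1711/1717) = +(1717/1711).
Reduce top mod 1711: now compute (6/1711).
Pull out 2: since 1711 ≡ 7 (mod 8), (2/1711) = +1.
Reciprocity: 3 ≡ 3 and 1711 ≡ 3 (mod 4), so (3/1711) = −(1711/3).
Reduce top mod 3: now compute (1/3).
Reached (1/3) = 1. Collecting the sign flips along the way, the symbol is -1.

-1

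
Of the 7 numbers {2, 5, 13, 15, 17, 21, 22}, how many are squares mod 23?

(2/23) = +1 → QR.
(5/23) = -1 → non-residue.
(13/23) = +1 → QR.
(15/23) = -1 → non-residue.
(17/23) = -1 → non-residue.
(21/23) = -1 → non-residue.
(22/23) = -1 → non-residue.
Total quadratic residues among the 7: 2.

2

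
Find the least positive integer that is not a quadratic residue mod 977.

3

(2/977) = +1, so 2 is a residue.
(3/977) = −1, so 3 is the smallest positive non-residue mod 977.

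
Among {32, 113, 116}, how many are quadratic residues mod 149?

(32/149) = -1 → non-residue.
(113/149) = +1 → QR.
(116/149) = +1 → QR.
Total quadratic residues among the 3: 2.

2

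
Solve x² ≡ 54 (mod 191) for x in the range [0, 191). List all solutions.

93, 98

Since 191 ≡ 3 (mod 4), a square root of 54 is 54^((191+1)/4) = 54^48 mod 191.
Repeated squaring: 54^2≡51, 54^4≡118, 54^8≡172, 54^16≡170, 54^32≡59 (mod 191).
54^48 = 54^(32+16) ≡ 98 (mod 191).
Check: 98² = 9604 ≡ 54 (mod 191). The two roots are 93 and 98.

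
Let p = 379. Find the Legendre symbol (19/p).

Reciprocity: 19 ≡ 3 and 379 ≡ 3 (mod 4), so (19/379) = −(379/19).
Reduce top mod 19: now compute (18/19).
Pull out 2: since 19 ≡ 3 (mod 8), (2/19) = -1.
Reciprocity: 9 ≡ 1 and 19 ≡ 3 (mod 4), so (9/19) = +(19/9).
Reduce top mod 9: now compute (1/9).
Reached (1/9) = 1. Collecting the sign flips along the way, the symbol is +1.

1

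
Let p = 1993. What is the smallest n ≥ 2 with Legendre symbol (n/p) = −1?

(2/1993) = +1, so 2 is a residue.
(3/1993) = +1, so 3 is a residue.
(4/1993) = +1, so 4 is a residue.
(5/1993) = −1, so 5 is the smallest positive non-residue mod 1993.

5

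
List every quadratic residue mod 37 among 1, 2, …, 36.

Square k = 1,…,18 (k and 37−k give the same square):
1²=1, 2²=4, 3²=9, 4²=16, 5²=25, 6²=36, 7²≡12, 8²≡27, 9²≡7, 10²≡26, 11²≡10, 12²≡33, 13²≡21, 14²≡11, 15²≡3, 16²≡34, 17²≡30, 18²≡28 (mod 37).
So the quadratic residues mod 37 are {1, 3, 4, 7, 9, 10, 11, 12, 16, 21, 25, 26, 27, 28, 30, 33, 34, 36}.

1,3,4,7,9,10,11,12,16,21,25,26,27,28,30,33,34,36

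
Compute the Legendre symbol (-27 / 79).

1

First reduce: -27 ≡ 52 (mod 79).
Pull out 2^2: since 79 ≡ 7 (mod 8), (2/79) = +1, so (2/79)^2 = +1.
Reciprocity: 13 ≡ 1 and 79 ≡ 3 (mod 4), so (13/79) = +(79/13).
Reduce top mod 13: now compute (1/13).
Reached (1/13) = 1. Collecting the sign flips along the way, the symbol is +1.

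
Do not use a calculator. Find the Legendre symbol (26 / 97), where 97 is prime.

Pull out 2: since 97 ≡ 1 (mod 8), (2/97) = +1.
Reciprocity: 13 ≡ 1 and 97 ≡ 1 (mod 4), so (13/97) = +(97/13).
Reduce top mod 13: now compute (6/13).
Pull out 2: since 13 ≡ 5 (mod 8), (2/13) = -1.
Reciprocity: 3 ≡ 3 and 13 ≡ 1 (mod 4), so (3/13) = +(13/3).
Reduce top mod 3: now compute (1/3).
Reached (1/3) = 1. Collecting the sign flips along the way, the symbol is -1.

-1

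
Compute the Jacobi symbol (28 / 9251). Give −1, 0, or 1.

Pull out 2^2: since 9251 ≡ 3 (mod 8), (2/9251) = -1, so (2/9251)^2 = +1.
Reciprocity: 7 ≡ 3 and 9251 ≡ 3 (mod 4), so (7/9251) = −(9251/7).
Reduce top mod 7: now compute (4/7).
Pull out 2^2: since 7 ≡ 7 (mod 8), (2/7) = +1, so (2/7)^2 = +1.
Reached (1/7) = 1. Collecting the sign flips along the way, the symbol is -1.

-1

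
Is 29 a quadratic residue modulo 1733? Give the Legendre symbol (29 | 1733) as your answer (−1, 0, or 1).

1

Reciprocity: 29 ≡ 1 and 1733 ≡ 1 (mod 4), so (29/1733) = +(1733/29).
Reduce top mod 29: now compute (22/29).
Pull out 2: since 29 ≡ 5 (mod 8), (2/29) = -1.
Reciprocity: 11 ≡ 3 and 29 ≡ 1 (mod 4), so (11/29) = +(29/11).
Reduce top mod 11: now compute (7/11).
Reciprocity: 7 ≡ 3 and 11 ≡ 3 (mod 4), so (7/11) = −(11/7).
Reduce top mod 7: now compute (4/7).
Pull out 2^2: since 7 ≡ 7 (mod 8), (2/7) = +1, so (2/7)^2 = +1.
Reached (1/7) = 1. Collecting the sign flips along the way, the symbol is +1.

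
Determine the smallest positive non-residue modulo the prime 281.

3

(2/281) = +1, so 2 is a residue.
(3/281) = −1, so 3 is the smallest positive non-residue mod 281.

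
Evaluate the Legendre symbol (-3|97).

1

First reduce: -3 ≡ 94 (mod 97).
Pull out 2: since 97 ≡ 1 (mod 8), (2/97) = +1.
Reciprocity: 47 ≡ 3 and 97 ≡ 1 (mod 4), so (47/97) = +(97/47).
Reduce top mod 47: now compute (3/47).
Reciprocity: 3 ≡ 3 and 47 ≡ 3 (mod 4), so (3/47) = −(47/3).
Reduce top mod 3: now compute (2/3).
Pull out 2: since 3 ≡ 3 (mod 8), (2/3) = -1.
Reached (1/3) = 1. Collecting the sign flips along the way, the symbol is +1.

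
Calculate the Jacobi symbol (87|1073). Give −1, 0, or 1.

0

Reciprocity: 87 ≡ 3 and 1073 ≡ 1 (mod 4), so (87/1073) = +(1073/87).
Reduce top mod 87: now compute (29/87).
Reciprocity: 29 ≡ 1 and 87 ≡ 3 (mod 4), so (29/87) = +(87/29).
Reduce top mod 29: now compute (0/29).
Top reduces to 0: gcd > 1, so the symbol is 0.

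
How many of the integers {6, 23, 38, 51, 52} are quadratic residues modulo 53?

3

(6/53) = +1 → QR.
(23/53) = -1 → non-residue.
(38/53) = +1 → QR.
(51/53) = -1 → non-residue.
(52/53) = +1 → QR.
Total quadratic residues among the 5: 3.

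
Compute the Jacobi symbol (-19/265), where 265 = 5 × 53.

-1

First reduce: -19 ≡ 246 (mod 265).
Pull out 2: since 265 ≡ 1 (mod 8), (2/265) = +1.
Reciprocity: 123 ≡ 3 and 265 ≡ 1 (mod 4), so (123/265) = +(265/123).
Reduce top mod 123: now compute (19/123).
Reciprocity: 19 ≡ 3 and 123 ≡ 3 (mod 4), so (19/123) = −(123/19).
Reduce top mod 19: now compute (9/19).
Reciprocity: 9 ≡ 1 and 19 ≡ 3 (mod 4), so (9/19) = +(19/9).
Reduce top mod 9: now compute (1/9).
Reached (1/9) = 1. Collecting the sign flips along the way, the symbol is -1.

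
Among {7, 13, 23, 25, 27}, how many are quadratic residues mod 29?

4

(7/29) = +1 → QR.
(13/29) = +1 → QR.
(23/29) = +1 → QR.
(25/29) = +1 → QR.
(27/29) = -1 → non-residue.
Total quadratic residues among the 5: 4.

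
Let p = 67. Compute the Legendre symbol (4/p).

Euler's criterion: (4/67) ≡ 4^33 (mod 67).
4^2 ≡ 16 (mod 67)
4^4 ≡ 55 (mod 67)
4^8 ≡ 10 (mod 67)
4^16 ≡ 33 (mod 67)
4^32 ≡ 17 (mod 67)
4^33 = 4^(32+1) ≡ 1 (mod 67).
Result is 1, so (4/67) = 1.

1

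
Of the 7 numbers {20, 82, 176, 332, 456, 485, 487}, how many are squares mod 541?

1

(20/541) = +1 → QR.
(82/541) = -1 → non-residue.
(176/541) = -1 → non-residue.
(332/541) = -1 → non-residue.
(456/541) = -1 → non-residue.
(485/541) = -1 → non-residue.
(487/541) = -1 → non-residue.
Total quadratic residues among the 7: 1.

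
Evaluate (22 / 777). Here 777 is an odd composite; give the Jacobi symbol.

Pull out 2: since 777 ≡ 1 (mod 8), (2/777) = +1.
Reciprocity: 11 ≡ 3 and 777 ≡ 1 (mod 4), so (11/777) = +(777/11).
Reduce top mod 11: now compute (7/11).
Reciprocity: 7 ≡ 3 and 11 ≡ 3 (mod 4), so (7/11) = −(11/7).
Reduce top mod 7: now compute (4/7).
Pull out 2^2: since 7 ≡ 7 (mod 8), (2/7) = +1, so (2/7)^2 = +1.
Reached (1/7) = 1. Collecting the sign flips along the way, the symbol is -1.

-1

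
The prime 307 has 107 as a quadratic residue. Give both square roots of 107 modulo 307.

148, 159

Since 307 ≡ 3 (mod 4), a square root of 107 is 107^((307+1)/4) = 107^77 mod 307.
Repeated squaring: 107^2≡90, 107^4≡118, 107^8≡109, 107^16≡215, 107^32≡175, 107^64≡232 (mod 307).
107^77 = 107^(64+8+4+1) ≡ 148 (mod 307).
Check: 148² = 21904 ≡ 107 (mod 307). The two roots are 148 and 159.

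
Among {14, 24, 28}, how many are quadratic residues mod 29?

2

(14/29) = -1 → non-residue.
(24/29) = +1 → QR.
(28/29) = +1 → QR.
Total quadratic residues among the 3: 2.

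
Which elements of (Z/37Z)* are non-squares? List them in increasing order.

Square k = 1,…,18 (k and 37−k give the same square):
1²=1, 2²=4, 3²=9, 4²=16, 5²=25, 6²=36, 7²≡12, 8²≡27, 9²≡7, 10²≡26, 11²≡10, 12²≡33, 13²≡21, 14²≡11, 15²≡3, 16²≡34, 17²≡30, 18²≡28 (mod 37).
The residues are {1, 3, 4, 7, 9, 10, 11, 12, 16, 21, 25, 26, 27, 28, 30, 33, 34, 36}; the non-residues are the remaining 18 nonzero classes.

2,5,6,8,13,14,15,17,18,19,20,22,23,24,29,31,32,35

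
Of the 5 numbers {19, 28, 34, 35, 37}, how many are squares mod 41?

(19/41) = -1 → non-residue.
(28/41) = -1 → non-residue.
(34/41) = -1 → non-residue.
(35/41) = -1 → non-residue.
(37/41) = +1 → QR.
Total quadratic residues among the 5: 1.

1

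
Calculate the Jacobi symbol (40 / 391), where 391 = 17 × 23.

Pull out 2^3: since 391 ≡ 7 (mod 8), (2/391) = +1, so (2/391)^3 = +1.
Reciprocity: 5 ≡ 1 and 391 ≡ 3 (mod 4), so (5/391) = +(391/5).
Reduce top mod 5: now compute (1/5).
Reached (1/5) = 1. Collecting the sign flips along the way, the symbol is +1.

1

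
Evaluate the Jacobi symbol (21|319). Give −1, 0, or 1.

Reciprocity: 21 ≡ 1 and 319 ≡ 3 (mod 4), so (21/319) = +(319/21).
Reduce top mod 21: now compute (4/21).
Pull out 2^2: since 21 ≡ 5 (mod 8), (2/21) = -1, so (2/21)^2 = +1.
Reached (1/21) = 1. Collecting the sign flips along the way, the symbol is +1.

1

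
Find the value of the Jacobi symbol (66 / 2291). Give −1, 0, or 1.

Pull out 2: since 2291 ≡ 3 (mod 8), (2/2291) = -1.
Reciprocity: 33 ≡ 1 and 2291 ≡ 3 (mod 4), so (33/2291) = +(2291/33).
Reduce top mod 33: now compute (14/33).
Pull out 2: since 33 ≡ 1 (mod 8), (2/33) = +1.
Reciprocity: 7 ≡ 3 and 33 ≡ 1 (mod 4), so (7/33) = +(33/7).
Reduce top mod 7: now compute (5/7).
Reciprocity: 5 ≡ 1 and 7 ≡ 3 (mod 4), so (5/7) = +(7/5).
Reduce top mod 5: now compute (2/5).
Pull out 2: since 5 ≡ 5 (mod 8), (2/5) = -1.
Reached (1/5) = 1. Collecting the sign flips along the way, the symbol is +1.

1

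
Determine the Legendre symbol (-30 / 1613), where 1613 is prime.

-1

First reduce: -30 ≡ 1583 (mod 1613).
Reciprocity: 1583 ≡ 3 and 1613 ≡ 1 (mod 4), so (1583/1613) = +(1613/1583).
Reduce top mod 1583: now compute (30/1583).
Pull out 2: since 1583 ≡ 7 (mod 8), (2/1583) = +1.
Reciprocity: 15 ≡ 3 and 1583 ≡ 3 (mod 4), so (15/1583) = −(1583/15).
Reduce top mod 15: now compute (8/15).
Pull out 2^3: since 15 ≡ 7 (mod 8), (2/15) = +1, so (2/15)^3 = +1.
Reached (1/15) = 1. Collecting the sign flips along the way, the symbol is -1.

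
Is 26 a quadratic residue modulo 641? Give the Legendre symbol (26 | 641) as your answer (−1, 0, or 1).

1

Pull out 2: since 641 ≡ 1 (mod 8), (2/641) = +1.
Reciprocity: 13 ≡ 1 and 641 ≡ 1 (mod 4), so (13/641) = +(641/13).
Reduce top mod 13: now compute (4/13).
Pull out 2^2: since 13 ≡ 5 (mod 8), (2/13) = -1, so (2/13)^2 = +1.
Reached (1/13) = 1. Collecting the sign flips along the way, the symbol is +1.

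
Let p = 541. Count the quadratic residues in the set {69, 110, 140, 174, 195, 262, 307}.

6

(69/541) = +1 → QR.
(110/541) = +1 → QR.
(140/541) = +1 → QR.
(174/541) = +1 → QR.
(195/541) = -1 → non-residue.
(262/541) = +1 → QR.
(307/541) = +1 → QR.
Total quadratic residues among the 7: 6.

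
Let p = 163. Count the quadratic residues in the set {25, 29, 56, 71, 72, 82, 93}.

4

(25/163) = +1 → QR.
(29/163) = -1 → non-residue.
(56/163) = +1 → QR.
(71/163) = +1 → QR.
(72/163) = -1 → non-residue.
(82/163) = -1 → non-residue.
(93/163) = +1 → QR.
Total quadratic residues among the 7: 4.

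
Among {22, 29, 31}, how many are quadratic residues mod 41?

(22/41) = -1 → non-residue.
(29/41) = -1 → non-residue.
(31/41) = +1 → QR.
Total quadratic residues among the 3: 1.

1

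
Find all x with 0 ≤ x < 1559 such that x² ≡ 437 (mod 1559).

Since 1559 ≡ 3 (mod 4), a square root of 437 is 437^((1559+1)/4) = 437^390 mod 1559.
Repeated squaring: 437^2≡771, 437^4≡462, 437^8≡1420, 437^16≡613, 437^32≡50, 437^64≡941, 437^128≡1528, 437^256≡961 (mod 1559).
437^390 = 437^(256+128+4+2) ≡ 338 (mod 1559).
Check: 338² = 114244 ≡ 437 (mod 1559). The two roots are 338 and 1221.

338, 1221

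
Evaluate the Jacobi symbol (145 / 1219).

Reciprocity: 145 ≡ 1 and 1219 ≡ 3 (mod 4), so (145/1219) = +(1219/145).
Reduce top mod 145: now compute (59/145).
Reciprocity: 59 ≡ 3 and 145 ≡ 1 (mod 4), so (59/145) = +(145/59).
Reduce top mod 59: now compute (27/59).
Reciprocity: 27 ≡ 3 and 59 ≡ 3 (mod 4), so (27/59) = −(59/27).
Reduce top mod 27: now compute (5/27).
Reciprocity: 5 ≡ 1 and 27 ≡ 3 (mod 4), so (5/27) = +(27/5).
Reduce top mod 5: now compute (2/5).
Pull out 2: since 5 ≡ 5 (mod 8), (2/5) = -1.
Reached (1/5) = 1. Collecting the sign flips along the way, the symbol is +1.

1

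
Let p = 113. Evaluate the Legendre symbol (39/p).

Reciprocity: 39 ≡ 3 and 113 ≡ 1 (mod 4), so (39/113) = +(113/39).
Reduce top mod 39: now compute (35/39).
Reciprocity: 35 ≡ 3 and 39 ≡ 3 (mod 4), so (35/39) = −(39/35).
Reduce top mod 35: now compute (4/35).
Pull out 2^2: since 35 ≡ 3 (mod 8), (2/35) = -1, so (2/35)^2 = +1.
Reached (1/35) = 1. Collecting the sign flips along the way, the symbol is -1.

-1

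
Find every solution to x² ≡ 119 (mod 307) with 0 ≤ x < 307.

147, 160

Since 307 ≡ 3 (mod 4), a square root of 119 is 119^((307+1)/4) = 119^77 mod 307.
Repeated squaring: 119^2≡39, 119^4≡293, 119^8≡196, 119^16≡41, 119^32≡146, 119^64≡133 (mod 307).
119^77 = 119^(64+8+4+1) ≡ 160 (mod 307).
Check: 160² = 25600 ≡ 119 (mod 307). The two roots are 147 and 160.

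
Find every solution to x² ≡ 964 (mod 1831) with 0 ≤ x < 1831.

893, 938

Since 1831 ≡ 3 (mod 4), a square root of 964 is 964^((1831+1)/4) = 964^458 mod 1831.
Repeated squaring: 964^2≡979, 964^4≡828, 964^8≡790, 964^16≡1560, 964^32≡201, 964^64≡119, 964^128≡1344, 964^256≡970 (mod 1831).
964^458 = 964^(256+128+64+8+2) ≡ 938 (mod 1831).
Check: 938² = 879844 ≡ 964 (mod 1831). The two roots are 893 and 938.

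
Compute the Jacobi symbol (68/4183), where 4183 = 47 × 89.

Pull out 2^2: since 4183 ≡ 7 (mod 8), (2/4183) = +1, so (2/4183)^2 = +1.
Reciprocity: 17 ≡ 1 and 4183 ≡ 3 (mod 4), so (17/4183) = +(4183/17).
Reduce top mod 17: now compute (1/17).
Reached (1/17) = 1. Collecting the sign flips along the way, the symbol is +1.

1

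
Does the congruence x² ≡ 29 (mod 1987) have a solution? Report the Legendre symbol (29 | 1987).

-1

Reciprocity: 29 ≡ 1 and 1987 ≡ 3 (mod 4), so (29/1987) = +(1987/29).
Reduce top mod 29: now compute (15/29).
Reciprocity: 15 ≡ 3 and 29 ≡ 1 (mod 4), so (15/29) = +(29/15).
Reduce top mod 15: now compute (14/15).
Pull out 2: since 15 ≡ 7 (mod 8), (2/15) = +1.
Reciprocity: 7 ≡ 3 and 15 ≡ 3 (mod 4), so (7/15) = −(15/7).
Reduce top mod 7: now compute (1/7).
Reached (1/7) = 1. Collecting the sign flips along the way, the symbol is -1.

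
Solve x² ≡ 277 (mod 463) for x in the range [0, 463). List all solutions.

100, 363

Since 463 ≡ 3 (mod 4), a square root of 277 is 277^((463+1)/4) = 277^116 mod 463.
Repeated squaring: 277^2≡334, 277^4≡436, 277^8≡266, 277^16≡380, 277^32≡407, 277^64≡358 (mod 463).
277^116 = 277^(64+32+16+4) ≡ 100 (mod 463).
Check: 100² = 10000 ≡ 277 (mod 463). The two roots are 100 and 363.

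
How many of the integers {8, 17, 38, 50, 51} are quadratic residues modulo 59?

2

(8/59) = -1 → non-residue.
(17/59) = +1 → QR.
(38/59) = -1 → non-residue.
(50/59) = -1 → non-residue.
(51/59) = +1 → QR.
Total quadratic residues among the 5: 2.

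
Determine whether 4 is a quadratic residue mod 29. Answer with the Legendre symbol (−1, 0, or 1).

Pull out 2^2: since 29 ≡ 5 (mod 8), (2/29) = -1, so (2/29)^2 = +1.
Reached (1/29) = 1. Collecting the sign flips along the way, the symbol is +1.

1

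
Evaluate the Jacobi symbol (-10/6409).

First reduce: -10 ≡ 6399 (mod 6409).
Reciprocity: 6399 ≡ 3 and 6409 ≡ 1 (mod 4), so (6399/6409) = +(6409/6399).
Reduce top mod 6399: now compute (10/6399).
Pull out 2: since 6399 ≡ 7 (mod 8), (2/6399) = +1.
Reciprocity: 5 ≡ 1 and 6399 ≡ 3 (mod 4), so (5/6399) = +(6399/5).
Reduce top mod 5: now compute (4/5).
Pull out 2^2: since 5 ≡ 5 (mod 8), (2/5) = -1, so (2/5)^2 = +1.
Reached (1/5) = 1. Collecting the sign flips along the way, the symbol is +1.

1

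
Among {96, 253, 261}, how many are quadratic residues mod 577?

2

(96/577) = +1 → QR.
(253/577) = +1 → QR.
(261/577) = -1 → non-residue.
Total quadratic residues among the 3: 2.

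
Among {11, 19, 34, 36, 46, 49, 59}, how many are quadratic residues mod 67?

(11/67) = -1 → non-residue.
(19/67) = +1 → QR.
(34/67) = -1 → non-residue.
(36/67) = +1 → QR.
(46/67) = -1 → non-residue.
(49/67) = +1 → QR.
(59/67) = +1 → QR.
Total quadratic residues among the 7: 4.

4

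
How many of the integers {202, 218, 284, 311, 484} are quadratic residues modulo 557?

2

(202/557) = -1 → non-residue.
(218/557) = -1 → non-residue.
(284/557) = +1 → QR.
(311/557) = -1 → non-residue.
(484/557) = +1 → QR.
Total quadratic residues among the 5: 2.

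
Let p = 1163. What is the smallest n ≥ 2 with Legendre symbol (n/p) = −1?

(2/1163) = −1, so 2 is the smallest positive non-residue mod 1163.

2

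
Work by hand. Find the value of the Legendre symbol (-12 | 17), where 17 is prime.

Euler's criterion: (-12/17) ≡ 5^8 (mod 17).
5^2 ≡ 8 (mod 17)
5^4 ≡ 13 (mod 17)
5^8 ≡ 16 (mod 17)
5^8 = 5^(8) ≡ 16 (mod 17).
Result is 16 ≡ −1, so (-12/17) = −1.

-1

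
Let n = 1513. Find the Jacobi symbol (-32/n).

1

First reduce: -32 ≡ 1481 (mod 1513).
Reciprocity: 1481 ≡ 1 and 1513 ≡ 1 (mod 4), so (1481/1513) = +(1513/1481).
Reduce top mod 1481: now compute (32/1481).
Pull out 2^5: since 1481 ≡ 1 (mod 8), (2/1481) = +1, so (2/1481)^5 = +1.
Reached (1/1481) = 1. Collecting the sign flips along the way, the symbol is +1.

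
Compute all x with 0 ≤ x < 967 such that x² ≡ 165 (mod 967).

Since 967 ≡ 3 (mod 4), a square root of 165 is 165^((967+1)/4) = 165^242 mod 967.
Repeated squaring: 165^2≡149, 165^4≡927, 165^8≡633, 165^16≡351, 165^32≡392, 165^64≡878, 165^128≡185 (mod 967).
165^242 = 165^(128+64+32+16+2) ≡ 266 (mod 967).
Check: 266² = 70756 ≡ 165 (mod 967). The two roots are 266 and 701.

266, 701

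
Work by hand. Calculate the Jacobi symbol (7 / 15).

-1

Reciprocity: 7 ≡ 3 and 15 ≡ 3 (mod 4), so (7/15) = −(15/7).
Reduce top mod 7: now compute (1/7).
Reached (1/7) = 1. Collecting the sign flips along the way, the symbol is -1.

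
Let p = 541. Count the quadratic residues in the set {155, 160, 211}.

(155/541) = +1 → QR.
(160/541) = -1 → non-residue.
(211/541) = +1 → QR.
Total quadratic residues among the 3: 2.

2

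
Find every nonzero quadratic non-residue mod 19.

Square k = 1,…,9 (k and 19−k give the same square):
1²=1, 2²=4, 3²=9, 4²=16, 5²≡6, 6²≡17, 7²≡11, 8²≡7, 9²≡5 (mod 19).
The residues are {1, 4, 5, 6, 7, 9, 11, 16, 17}; the non-residues are the remaining 9 nonzero classes.

2,3,8,10,12,13,14,15,18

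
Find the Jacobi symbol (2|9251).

Pull out 2: since 9251 ≡ 3 (mod 8), (2/9251) = -1.
Reached (1/9251) = 1. Collecting the sign flips along the way, the symbol is -1.

-1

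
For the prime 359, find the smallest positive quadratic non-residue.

7

(2/359) = +1, so 2 is a residue.
(3/359) = +1, so 3 is a residue.
(4/359) = +1, so 4 is a residue.
(5/359) = +1, so 5 is a residue.
(6/359) = +1, so 6 is a residue.
(7/359) = −1, so 7 is the smallest positive non-residue mod 359.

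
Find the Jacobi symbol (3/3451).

-1

Reciprocity: 3 ≡ 3 and 3451 ≡ 3 (mod 4), so (3/3451) = −(3451/3).
Reduce top mod 3: now compute (1/3).
Reached (1/3) = 1. Collecting the sign flips along the way, the symbol is -1.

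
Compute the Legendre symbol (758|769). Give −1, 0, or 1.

Pull out 2: since 769 ≡ 1 (mod 8), (2/769) = +1.
Reciprocity: 379 ≡ 3 and 769 ≡ 1 (mod 4), so (379/769) = +(769/379).
Reduce top mod 379: now compute (11/379).
Reciprocity: 11 ≡ 3 and 379 ≡ 3 (mod 4), so (11/379) = −(379/11).
Reduce top mod 11: now compute (5/11).
Reciprocity: 5 ≡ 1 and 11 ≡ 3 (mod 4), so (5/11) = +(11/5).
Reduce top mod 5: now compute (1/5).
Reached (1/5) = 1. Collecting the sign flips along the way, the symbol is -1.

-1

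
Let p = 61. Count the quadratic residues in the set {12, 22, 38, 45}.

3

(12/61) = +1 → QR.
(22/61) = +1 → QR.
(38/61) = -1 → non-residue.
(45/61) = +1 → QR.
Total quadratic residues among the 4: 3.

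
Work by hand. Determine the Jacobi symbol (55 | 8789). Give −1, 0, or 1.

0

Reciprocity: 55 ≡ 3 and 8789 ≡ 1 (mod 4), so (55/8789) = +(8789/55).
Reduce top mod 55: now compute (44/55).
Pull out 2^2: since 55 ≡ 7 (mod 8), (2/55) = +1, so (2/55)^2 = +1.
Reciprocity: 11 ≡ 3 and 55 ≡ 3 (mod 4), so (11/55) = −(55/11).
Reduce top mod 11: now compute (0/11).
Top reduces to 0: gcd > 1, so the symbol is 0.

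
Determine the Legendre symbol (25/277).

1

Reciprocity: 25 ≡ 1 and 277 ≡ 1 (mod 4), so (25/277) = +(277/25).
Reduce top mod 25: now compute (2/25).
Pull out 2: since 25 ≡ 1 (mod 8), (2/25) = +1.
Reached (1/25) = 1. Collecting the sign flips along the way, the symbol is +1.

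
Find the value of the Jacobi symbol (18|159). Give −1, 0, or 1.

Pull out 2: since 159 ≡ 7 (mod 8), (2/159) = +1.
Reciprocity: 9 ≡ 1 and 159 ≡ 3 (mod 4), so (9/159) = +(159/9).
Reduce top mod 9: now compute (6/9).
Pull out 2: since 9 ≡ 1 (mod 8), (2/9) = +1.
Reciprocity: 3 ≡ 3 and 9 ≡ 1 (mod 4), so (3/9) = +(9/3).
Reduce top mod 3: now compute (0/3).
Top reduces to 0: gcd > 1, so the symbol is 0.

0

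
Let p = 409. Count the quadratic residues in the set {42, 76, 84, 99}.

(42/409) = -1 → non-residue.
(76/409) = -1 → non-residue.
(84/409) = -1 → non-residue.
(99/409) = -1 → non-residue.
Total quadratic residues among the 4: 0.

0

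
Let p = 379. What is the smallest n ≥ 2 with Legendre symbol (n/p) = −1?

2

(2/379) = −1, so 2 is the smallest positive non-residue mod 379.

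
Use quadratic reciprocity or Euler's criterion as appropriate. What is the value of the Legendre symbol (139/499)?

Reciprocity: 139 ≡ 3 and 499 ≡ 3 (mod 4), so (139/499) = −(499/139).
Reduce top mod 139: now compute (82/139).
Pull out 2: since 139 ≡ 3 (mod 8), (2/139) = -1.
Reciprocity: 41 ≡ 1 and 139 ≡ 3 (mod 4), so (41/139) = +(139/41).
Reduce top mod 41: now compute (16/41).
Pull out 2^4: since 41 ≡ 1 (mod 8), (2/41) = +1, so (2/41)^4 = +1.
Reached (1/41) = 1. Collecting the sign flips along the way, the symbol is +1.

1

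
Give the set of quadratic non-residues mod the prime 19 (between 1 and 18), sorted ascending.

Square k = 1,…,9 (k and 19−k give the same square):
1²=1, 2²=4, 3²=9, 4²=16, 5²≡6, 6²≡17, 7²≡11, 8²≡7, 9²≡5 (mod 19).
The residues are {1, 4, 5, 6, 7, 9, 11, 16, 17}; the non-residues are the remaining 9 nonzero classes.

2, 3, 8, 10, 12, 13, 14, 15, 18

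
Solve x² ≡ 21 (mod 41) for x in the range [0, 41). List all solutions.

12, 29

41 ≡ 1 (mod 4), so we find a root by search.
Trying successive values, 12² = 144 ≡ 21 (mod 41). The other root is 41 − 12 = 29.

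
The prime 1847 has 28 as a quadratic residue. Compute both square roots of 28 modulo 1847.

723, 1124

Since 1847 ≡ 3 (mod 4), a square root of 28 is 28^((1847+1)/4) = 28^462 mod 1847.
Repeated squaring: 28^2≡784, 28^4≡1452, 28^8≡877, 28^16≡777, 28^32≡1607, 28^64≡343, 28^128≡1288, 28^256≡338 (mod 1847).
28^462 = 28^(256+128+64+8+4+2) ≡ 723 (mod 1847).
Check: 723² = 522729 ≡ 28 (mod 1847). The two roots are 723 and 1124.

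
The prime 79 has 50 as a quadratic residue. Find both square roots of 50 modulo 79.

34, 45

Since 79 ≡ 3 (mod 4), a square root of 50 is 50^((79+1)/4) = 50^20 mod 79.
Repeated squaring: 50^2≡51, 50^4≡73, 50^8≡36, 50^16≡32 (mod 79).
50^20 = 50^(16+4) ≡ 45 (mod 79).
Check: 45² = 2025 ≡ 50 (mod 79). The two roots are 34 and 45.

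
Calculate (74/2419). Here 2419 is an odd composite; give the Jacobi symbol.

Pull out 2: since 2419 ≡ 3 (mod 8), (2/2419) = -1.
Reciprocity: 37 ≡ 1 and 2419 ≡ 3 (mod 4), so (37/2419) = +(2419/37).
Reduce top mod 37: now compute (14/37).
Pull out 2: since 37 ≡ 5 (mod 8), (2/37) = -1.
Reciprocity: 7 ≡ 3 and 37 ≡ 1 (mod 4), so (7/37) = +(37/7).
Reduce top mod 7: now compute (2/7).
Pull out 2: since 7 ≡ 7 (mod 8), (2/7) = +1.
Reached (1/7) = 1. Collecting the sign flips along the way, the symbol is +1.

1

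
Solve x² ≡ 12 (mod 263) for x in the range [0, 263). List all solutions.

46, 217

Since 263 ≡ 3 (mod 4), a square root of 12 is 12^((263+1)/4) = 12^66 mod 263.
Repeated squaring: 12^2≡144, 12^4≡222, 12^8≡103, 12^16≡89, 12^32≡31, 12^64≡172 (mod 263).
12^66 = 12^(64+2) ≡ 46 (mod 263).
Check: 46² = 2116 ≡ 12 (mod 263). The two roots are 46 and 217.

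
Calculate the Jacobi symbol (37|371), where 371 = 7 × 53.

Reciprocity: 37 ≡ 1 and 371 ≡ 3 (mod 4), so (37/371) = +(371/37).
Reduce top mod 37: now compute (1/37).
Reached (1/37) = 1. Collecting the sign flips along the way, the symbol is +1.

1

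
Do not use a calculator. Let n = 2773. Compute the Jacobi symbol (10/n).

1

Pull out 2: since 2773 ≡ 5 (mod 8), (2/2773) = -1.
Reciprocity: 5 ≡ 1 and 2773 ≡ 1 (mod 4), so (5/2773) = +(2773/5).
Reduce top mod 5: now compute (3/5).
Reciprocity: 3 ≡ 3 and 5 ≡ 1 (mod 4), so (3/5) = +(5/3).
Reduce top mod 3: now compute (2/3).
Pull out 2: since 3 ≡ 3 (mod 8), (2/3) = -1.
Reached (1/3) = 1. Collecting the sign flips along the way, the symbol is +1.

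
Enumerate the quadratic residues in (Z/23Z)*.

1 2 3 4 6 8 9 12 13 16 18

Square k = 1,…,11 (k and 23−k give the same square):
1²=1, 2²=4, 3²=9, 4²=16, 5²≡2, 6²≡13, 7²≡3, 8²≡18, 9²≡12, 10²≡8, 11²≡6 (mod 23).
So the quadratic residues mod 23 are {1, 2, 3, 4, 6, 8, 9, 12, 13, 16, 18}.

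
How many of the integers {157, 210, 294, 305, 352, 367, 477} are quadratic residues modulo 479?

(157/479) = -1 → non-residue.
(210/479) = +1 → QR.
(294/479) = +1 → QR.
(305/479) = +1 → QR.
(352/479) = +1 → QR.
(367/479) = -1 → non-residue.
(477/479) = -1 → non-residue.
Total quadratic residues among the 7: 4.

4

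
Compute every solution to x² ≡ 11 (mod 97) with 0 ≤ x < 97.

37, 60

97 ≡ 1 (mod 4), so we find a root by search.
Trying successive values, 37² = 1369 ≡ 11 (mod 97). The other root is 97 − 37 = 60.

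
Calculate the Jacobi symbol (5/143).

Reciprocity: 5 ≡ 1 and 143 ≡ 3 (mod 4), so (5/143) = +(143/5).
Reduce top mod 5: now compute (3/5).
Reciprocity: 3 ≡ 3 and 5 ≡ 1 (mod 4), so (3/5) = +(5/3).
Reduce top mod 3: now compute (2/3).
Pull out 2: since 3 ≡ 3 (mod 8), (2/3) = -1.
Reached (1/3) = 1. Collecting the sign flips along the way, the symbol is -1.

-1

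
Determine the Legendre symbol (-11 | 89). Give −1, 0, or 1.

Euler's criterion: (-11/89) ≡ 78^44 (mod 89).
78^2 ≡ 32 (mod 89)
78^4 ≡ 45 (mod 89)
78^8 ≡ 67 (mod 89)
78^16 ≡ 39 (mod 89)
78^32 ≡ 8 (mod 89)
78^44 = 78^(32+8+4) ≡ 1 (mod 89).
Result is 1, so (-11/89) = 1.

1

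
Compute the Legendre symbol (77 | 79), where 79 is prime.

Reciprocity: 77 ≡ 1 and 79 ≡ 3 (mod 4), so (77/79) = +(79/77).
Reduce top mod 77: now compute (2/77).
Pull out 2: since 77 ≡ 5 (mod 8), (2/77) = -1.
Reached (1/77) = 1. Collecting the sign flips along the way, the symbol is -1.

-1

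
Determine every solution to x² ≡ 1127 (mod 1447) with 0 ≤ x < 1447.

Since 1447 ≡ 3 (mod 4), a square root of 1127 is 1127^((1447+1)/4) = 1127^362 mod 1447.
Repeated squaring: 1127^2≡1110, 1127^4≡703, 1127^8≡782, 1127^16≡890, 1127^32≡591, 1127^64≡554, 1127^128≡152, 1127^256≡1399 (mod 1447).
1127^362 = 1127^(256+64+32+8+2) ≡ 900 (mod 1447).
Check: 900² = 810000 ≡ 1127 (mod 1447). The two roots are 547 and 900.

547, 900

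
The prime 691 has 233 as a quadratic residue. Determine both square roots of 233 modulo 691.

Since 691 ≡ 3 (mod 4), a square root of 233 is 233^((691+1)/4) = 233^173 mod 691.
Repeated squaring: 233^2≡391, 233^4≡170, 233^8≡569, 233^16≡373, 233^32≡238, 233^64≡673, 233^128≡324 (mod 691).
233^173 = 233^(128+32+8+4+1) ≡ 96 (mod 691).
Check: 96² = 9216 ≡ 233 (mod 691). The two roots are 96 and 595.

96, 595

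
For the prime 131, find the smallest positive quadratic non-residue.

2

(2/131) = −1, so 2 is the smallest positive non-residue mod 131.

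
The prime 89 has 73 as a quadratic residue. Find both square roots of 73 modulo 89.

89 ≡ 1 (mod 4), so we find a root by search.
Trying successive values, 42² = 1764 ≡ 73 (mod 89). The other root is 89 − 42 = 47.

42, 47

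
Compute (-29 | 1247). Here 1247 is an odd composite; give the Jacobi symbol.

0

First reduce: -29 ≡ 1218 (mod 1247).
Pull out 2: since 1247 ≡ 7 (mod 8), (2/1247) = +1.
Reciprocity: 609 ≡ 1 and 1247 ≡ 3 (mod 4), so (609/1247) = +(1247/609).
Reduce top mod 609: now compute (29/609).
Reciprocity: 29 ≡ 1 and 609 ≡ 1 (mod 4), so (29/609) = +(609/29).
Reduce top mod 29: now compute (0/29).
Top reduces to 0: gcd > 1, so the symbol is 0.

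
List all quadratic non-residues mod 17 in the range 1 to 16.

Square k = 1,…,8 (k and 17−k give the same square):
1²=1, 2²=4, 3²=9, 4²=16, 5²≡8, 6²≡2, 7²≡15, 8²≡13 (mod 17).
The residues are {1, 2, 4, 8, 9, 13, 15, 16}; the non-residues are the remaining 8 nonzero classes.

3 5 6 7 10 11 12 14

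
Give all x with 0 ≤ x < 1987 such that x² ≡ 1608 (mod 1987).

Since 1987 ≡ 3 (mod 4), a square root of 1608 is 1608^((1987+1)/4) = 1608^497 mod 1987.
Repeated squaring: 1608^2≡577, 1608^4≡1100, 1608^8≡1904, 1608^16≡928, 1608^32≡813, 1608^64≡1285, 1608^128≡28, 1608^256≡784 (mod 1987).
1608^497 = 1608^(256+128+64+32+16+1) ≡ 87 (mod 1987).
Check: 87² = 7569 ≡ 1608 (mod 1987). The two roots are 87 and 1900.

87, 1900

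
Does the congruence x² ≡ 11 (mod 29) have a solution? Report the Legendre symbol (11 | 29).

Reciprocity: 11 ≡ 3 and 29 ≡ 1 (mod 4), so (11/29) = +(29/11).
Reduce top mod 11: now compute (7/11).
Reciprocity: 7 ≡ 3 and 11 ≡ 3 (mod 4), so (7/11) = −(11/7).
Reduce top mod 7: now compute (4/7).
Pull out 2^2: since 7 ≡ 7 (mod 8), (2/7) = +1, so (2/7)^2 = +1.
Reached (1/7) = 1. Collecting the sign flips along the way, the symbol is -1.

-1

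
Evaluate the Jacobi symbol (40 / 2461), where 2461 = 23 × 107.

-1

Pull out 2^3: since 2461 ≡ 5 (mod 8), (2/2461) = -1, so (2/2461)^3 = -1.
Reciprocity: 5 ≡ 1 and 2461 ≡ 1 (mod 4), so (5/2461) = +(2461/5).
Reduce top mod 5: now compute (1/5).
Reached (1/5) = 1. Collecting the sign flips along the way, the symbol is -1.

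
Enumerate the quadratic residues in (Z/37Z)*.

1, 3, 4, 7, 9, 10, 11, 12, 16, 21, 25, 26, 27, 28, 30, 33, 34, 36

Square k = 1,…,18 (k and 37−k give the same square):
1²=1, 2²=4, 3²=9, 4²=16, 5²=25, 6²=36, 7²≡12, 8²≡27, 9²≡7, 10²≡26, 11²≡10, 12²≡33, 13²≡21, 14²≡11, 15²≡3, 16²≡34, 17²≡30, 18²≡28 (mod 37).
So the quadratic residues mod 37 are {1, 3, 4, 7, 9, 10, 11, 12, 16, 21, 25, 26, 27, 28, 30, 33, 34, 36}.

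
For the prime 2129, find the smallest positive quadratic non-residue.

(2/2129) = +1, so 2 is a residue.
(3/2129) = −1, so 3 is the smallest positive non-residue mod 2129.

3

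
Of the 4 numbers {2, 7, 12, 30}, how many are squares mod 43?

0

(2/43) = -1 → non-residue.
(7/43) = -1 → non-residue.
(12/43) = -1 → non-residue.
(30/43) = -1 → non-residue.
Total quadratic residues among the 4: 0.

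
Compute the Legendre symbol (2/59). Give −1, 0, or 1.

-1

Euler's criterion: (2/59) ≡ 2^29 (mod 59).
2^2 ≡ 4 (mod 59)
2^4 ≡ 16 (mod 59)
2^8 ≡ 20 (mod 59)
2^16 ≡ 46 (mod 59)
2^29 = 2^(16+8+4+1) ≡ 58 (mod 59).
Result is 58 ≡ −1, so (2/59) = −1.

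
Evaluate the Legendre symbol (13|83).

Euler's criterion: (13/83) ≡ 13^41 (mod 83).
13^2 ≡ 3 (mod 83)
13^4 ≡ 9 (mod 83)
13^8 ≡ 81 (mod 83)
13^16 ≡ 4 (mod 83)
13^32 ≡ 16 (mod 83)
13^41 = 13^(32+8+1) ≡ 82 (mod 83).
Result is 82 ≡ −1, so (13/83) = −1.

-1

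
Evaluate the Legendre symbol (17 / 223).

Reciprocity: 17 ≡ 1 and 223 ≡ 3 (mod 4), so (17/223) = +(223/17).
Reduce top mod 17: now compute (2/17).
Pull out 2: since 17 ≡ 1 (mod 8), (2/17) = +1.
Reached (1/17) = 1. Collecting the sign flips along the way, the symbol is +1.

1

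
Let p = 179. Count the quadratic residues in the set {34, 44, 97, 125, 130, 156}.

(34/179) = -1 → non-residue.
(44/179) = -1 → non-residue.
(97/179) = -1 → non-residue.
(125/179) = +1 → QR.
(130/179) = -1 → non-residue.
(156/179) = +1 → QR.
Total quadratic residues among the 6: 2.

2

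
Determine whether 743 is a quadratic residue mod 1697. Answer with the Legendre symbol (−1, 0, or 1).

1

Reciprocity: 743 ≡ 3 and 1697 ≡ 1 (mod 4), so (743/1697) = +(1697/743).
Reduce top mod 743: now compute (211/743).
Reciprocity: 211 ≡ 3 and 743 ≡ 3 (mod 4), so (211/743) = −(743/211).
Reduce top mod 211: now compute (110/211).
Pull out 2: since 211 ≡ 3 (mod 8), (2/211) = -1.
Reciprocity: 55 ≡ 3 and 211 ≡ 3 (mod 4), so (55/211) = −(211/55).
Reduce top mod 55: now compute (46/55).
Pull out 2: since 55 ≡ 7 (mod 8), (2/55) = +1.
Reciprocity: 23 ≡ 3 and 55 ≡ 3 (mod 4), so (23/55) = −(55/23).
Reduce top mod 23: now compute (9/23).
Reciprocity: 9 ≡ 1 and 23 ≡ 3 (mod 4), so (9/23) = +(23/9).
Reduce top mod 9: now compute (5/9).
Reciprocity: 5 ≡ 1 and 9 ≡ 1 (mod 4), so (5/9) = +(9/5).
Reduce top mod 5: now compute (4/5).
Pull out 2^2: since 5 ≡ 5 (mod 8), (2/5) = -1, so (2/5)^2 = +1.
Reached (1/5) = 1. Collecting the sign flips along the way, the symbol is +1.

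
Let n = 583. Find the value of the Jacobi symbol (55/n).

0

Reciprocity: 55 ≡ 3 and 583 ≡ 3 (mod 4), so (55/583) = −(583/55).
Reduce top mod 55: now compute (33/55).
Reciprocity: 33 ≡ 1 and 55 ≡ 3 (mod 4), so (33/55) = +(55/33).
Reduce top mod 33: now compute (22/33).
Pull out 2: since 33 ≡ 1 (mod 8), (2/33) = +1.
Reciprocity: 11 ≡ 3 and 33 ≡ 1 (mod 4), so (11/33) = +(33/11).
Reduce top mod 11: now compute (0/11).
Top reduces to 0: gcd > 1, so the symbol is 0.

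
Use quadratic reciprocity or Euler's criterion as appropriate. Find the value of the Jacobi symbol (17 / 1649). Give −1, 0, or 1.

0

Reciprocity: 17 ≡ 1 and 1649 ≡ 1 (mod 4), so (17/1649) = +(1649/17).
Reduce top mod 17: now compute (0/17).
Top reduces to 0: gcd > 1, so the symbol is 0.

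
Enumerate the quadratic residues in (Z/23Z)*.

1, 2, 3, 4, 6, 8, 9, 12, 13, 16, 18

Square k = 1,…,11 (k and 23−k give the same square):
1²=1, 2²=4, 3²=9, 4²=16, 5²≡2, 6²≡13, 7²≡3, 8²≡18, 9²≡12, 10²≡8, 11²≡6 (mod 23).
So the quadratic residues mod 23 are {1, 2, 3, 4, 6, 8, 9, 12, 13, 16, 18}.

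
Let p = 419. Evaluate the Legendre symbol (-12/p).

First reduce: -12 ≡ 407 (mod 419).
Reciprocity: 407 ≡ 3 and 419 ≡ 3 (mod 4), so (407/419) = −(419/407).
Reduce top mod 407: now compute (12/407).
Pull out 2^2: since 407 ≡ 7 (mod 8), (2/407) = +1, so (2/407)^2 = +1.
Reciprocity: 3 ≡ 3 and 407 ≡ 3 (mod 4), so (3/407) = −(407/3).
Reduce top mod 3: now compute (2/3).
Pull out 2: since 3 ≡ 3 (mod 8), (2/3) = -1.
Reached (1/3) = 1. Collecting the sign flips along the way, the symbol is -1.

-1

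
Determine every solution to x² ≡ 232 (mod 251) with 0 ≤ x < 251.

Since 251 ≡ 3 (mod 4), a square root of 232 is 232^((251+1)/4) = 232^63 mod 251.
Repeated squaring: 232^2≡110, 232^4≡52, 232^8≡194, 232^16≡237, 232^32≡196 (mod 251).
232^63 = 232^(32+16+8+4+2+1) ≡ 105 (mod 251).
Check: 105² = 11025 ≡ 232 (mod 251). The two roots are 105 and 146.

105, 146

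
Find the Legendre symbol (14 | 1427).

Pull out 2: since 1427 ≡ 3 (mod 8), (2/1427) = -1.
Reciprocity: 7 ≡ 3 and 1427 ≡ 3 (mod 4), so (7/1427) = −(1427/7).
Reduce top mod 7: now compute (6/7).
Pull out 2: since 7 ≡ 7 (mod 8), (2/7) = +1.
Reciprocity: 3 ≡ 3 and 7 ≡ 3 (mod 4), so (3/7) = −(7/3).
Reduce top mod 3: now compute (1/3).
Reached (1/3) = 1. Collecting the sign flips along the way, the symbol is -1.

-1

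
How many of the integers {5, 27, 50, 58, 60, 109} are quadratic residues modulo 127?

(5/127) = -1 → non-residue.
(27/127) = -1 → non-residue.
(50/127) = +1 → QR.
(58/127) = -1 → non-residue.
(60/127) = +1 → QR.
(109/127) = -1 → non-residue.
Total quadratic residues among the 6: 2.

2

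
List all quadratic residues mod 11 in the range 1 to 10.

Square k = 1,…,5 (k and 11−k give the same square):
1²=1, 2²=4, 3²=9, 4²≡5, 5²≡3 (mod 11).
So the quadratic residues mod 11 are {1, 3, 4, 5, 9}.

1,3,4,5,9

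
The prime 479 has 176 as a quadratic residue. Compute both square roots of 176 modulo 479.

232, 247

Since 479 ≡ 3 (mod 4), a square root of 176 is 176^((479+1)/4) = 176^120 mod 479.
Repeated squaring: 176^2≡320, 176^4≡373, 176^8≡219, 176^16≡61, 176^32≡368, 176^64≡346 (mod 479).
176^120 = 176^(64+32+16+8) ≡ 247 (mod 479).
Check: 247² = 61009 ≡ 176 (mod 479). The two roots are 232 and 247.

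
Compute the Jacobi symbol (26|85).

Pull out 2: since 85 ≡ 5 (mod 8), (2/85) = -1.
Reciprocity: 13 ≡ 1 and 85 ≡ 1 (mod 4), so (13/85) = +(85/13).
Reduce top mod 13: now compute (7/13).
Reciprocity: 7 ≡ 3 and 13 ≡ 1 (mod 4), so (7/13) = +(13/7).
Reduce top mod 7: now compute (6/7).
Pull out 2: since 7 ≡ 7 (mod 8), (2/7) = +1.
Reciprocity: 3 ≡ 3 and 7 ≡ 3 (mod 4), so (3/7) = −(7/3).
Reduce top mod 3: now compute (1/3).
Reached (1/3) = 1. Collecting the sign flips along the way, the symbol is +1.

1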